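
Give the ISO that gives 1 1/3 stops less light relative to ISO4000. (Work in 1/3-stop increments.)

ISO: 4000 → 3200 → 2500 → 2000 → 1600 — 1 1/3 stops lower (darker).

ISO 1600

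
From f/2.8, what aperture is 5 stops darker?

f/16

Aperture: f/2.8 → f/4 → f/5.6 → f/8 → f/11 → f/16 — 5 stops stopped down (darker).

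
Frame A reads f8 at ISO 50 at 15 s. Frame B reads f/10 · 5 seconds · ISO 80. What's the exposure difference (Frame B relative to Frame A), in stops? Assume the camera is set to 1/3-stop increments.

1 2/3 stops darker

Aperture: f/8 → f/9 → f/10 — 2/3 stop smaller aperture (darker).
Shutter speed: 15 → 13 → 10 → 8 → 6 → 5 — 1 2/3 stops shorter (darker).
ISO: 50 → 64 → 80 — 2/3 stop raised (brighter).
Net: −2/3 −1 2/3 +2/3 = −1 2/3 stops.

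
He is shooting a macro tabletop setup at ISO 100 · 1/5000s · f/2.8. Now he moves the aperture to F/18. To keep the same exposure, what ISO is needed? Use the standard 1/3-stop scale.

ISO 4000

Aperture: f/2.8 → f/3.2 → f/3.5 → f/4 → f/4.5 → f/5 → f/5.6 → f/6.3 → f/7.1 → f/8 → f/9 → f/10 → f/11 → f/13 → f/14 → f/16 → f/18 — 5 1/3 stops smaller aperture (darker).
Need 5 1/3 stops brighter from the ISO: 100 → 125 → 160 → 200 → 250 → 320 → 400 → 500 → 640 → 800 → 1000 → 1250 → 1600 → 2000 → 2500 → 3200 → 4000.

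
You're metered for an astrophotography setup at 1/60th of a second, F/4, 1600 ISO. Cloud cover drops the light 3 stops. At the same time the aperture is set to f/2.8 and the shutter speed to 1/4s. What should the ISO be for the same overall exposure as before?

ISO 400

Scene light: 3 stops darker.
Aperture: f/4 → f/2.8 — 1 stop larger aperture (brighter).
Shutter speed: 1/60 → 1/30 → 1/15 → 1/8 → 1/4 — 4 stops slower (brighter).
Net so far: 2 stops brighter. ISO: 1600 → 800 → 400.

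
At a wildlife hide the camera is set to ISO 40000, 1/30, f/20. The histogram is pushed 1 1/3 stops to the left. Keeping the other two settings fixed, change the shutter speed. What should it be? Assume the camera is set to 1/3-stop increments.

Underexposed by 1 1/3 stops → need 1 1/3 stops brighter.
Shutter speed: 1/30 → 1/25 → 1/20 → 1/15 → 1/13.

1/13s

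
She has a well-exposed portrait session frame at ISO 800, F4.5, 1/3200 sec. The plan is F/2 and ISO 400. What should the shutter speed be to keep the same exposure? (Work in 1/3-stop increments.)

Aperture: f/4.5 → f/4 → f/3.5 → f/3.2 → f/2.8 → f/2.5 → f/2.2 → f/2 — 2 1/3 stops larger aperture (brighter).
ISO: 800 → 640 → 500 → 400 — 1 stop lower (darker).
Net change so far: 1 1/3 stops brighter. Offset with the shutter speed: 1/3200 → 1/4000 → 1/5000 → 1/6400 → 1/8000.

1/8000s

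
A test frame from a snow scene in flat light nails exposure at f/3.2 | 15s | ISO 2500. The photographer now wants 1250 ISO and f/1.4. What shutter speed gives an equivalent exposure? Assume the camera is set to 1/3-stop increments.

ISO: 2500 → 2000 → 1600 → 1250 — 1 stop lower (darker).
Aperture: f/3.2 → f/2.8 → f/2.5 → f/2.2 → f/2 → f/1.8 → f/1.6 → f/1.4 — 2 1/3 stops wider (brighter).
Net change so far: 1 1/3 stops brighter. Offset with the shutter speed: 15 → 13 → 10 → 8 → 6.

6 s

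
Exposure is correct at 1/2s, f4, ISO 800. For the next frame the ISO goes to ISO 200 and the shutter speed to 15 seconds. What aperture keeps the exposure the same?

f/11

ISO: 800 → 400 → 200 — 2 stops dropped (darker).
Shutter speed: 1/2 → 1 → 2 → 4 → 8 → 15 — 5 stops longer (brighter).
Net change so far: 3 stops brighter. Offset with the aperture: f/4 → f/5.6 → f/8 → f/11.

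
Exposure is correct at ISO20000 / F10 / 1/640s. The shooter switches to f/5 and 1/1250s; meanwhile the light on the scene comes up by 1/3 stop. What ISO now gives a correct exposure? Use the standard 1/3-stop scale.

ISO 8000

Scene light: 1/3 stop brighter.
Aperture: f/10 → f/9 → f/8 → f/7.1 → f/6.3 → f/5.6 → f/5 — 2 stops opened up (brighter).
Shutter speed: 1/640 → 1/800 → 1/1000 → 1/1250 — 1 stop faster (darker).
Net so far: 1 1/3 stops brighter. ISO: 20000 → 16000 → 12800 → 10000 → 8000.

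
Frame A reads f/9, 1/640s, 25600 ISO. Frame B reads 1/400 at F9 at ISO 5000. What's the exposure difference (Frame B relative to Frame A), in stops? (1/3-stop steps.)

Aperture: unchanged.
Shutter speed: 1/640 → 1/500 → 1/400 — 2/3 stop slower (brighter).
ISO: 25600 → 20000 → 16000 → 12800 → 10000 → 8000 → 6400 → 5000 — 2 1/3 stops lower (darker).
Net: +2/3 −2 1/3 = −1 2/3 stops.

1 2/3 stops darker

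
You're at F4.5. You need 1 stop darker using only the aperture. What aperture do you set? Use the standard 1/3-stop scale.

Aperture: f/4.5 → f/5 → f/5.6 → f/6.3 — 1 stop smaller aperture (darker).

f/6.3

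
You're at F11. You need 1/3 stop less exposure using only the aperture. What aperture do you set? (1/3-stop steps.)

f/13

Aperture: f/11 → f/13 — 1/3 stop stopped down (darker).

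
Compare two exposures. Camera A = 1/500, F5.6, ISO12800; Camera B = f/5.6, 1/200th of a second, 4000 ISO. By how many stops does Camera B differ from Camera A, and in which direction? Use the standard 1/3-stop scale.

1/3 stop darker

Aperture: unchanged.
Shutter speed: 1/500 → 1/400 → 1/320 → 1/250 → 1/200 — 1 1/3 stops longer (brighter).
ISO: 12800 → 10000 → 8000 → 6400 → 5000 → 4000 — 1 2/3 stops lower (darker).
Net: +1 1/3 −1 2/3 = −1/3 stops.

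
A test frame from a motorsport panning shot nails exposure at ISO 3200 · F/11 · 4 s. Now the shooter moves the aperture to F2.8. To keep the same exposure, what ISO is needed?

Aperture: f/11 → f/8 → f/5.6 → f/4 → f/2.8 — 4 stops opened up (brighter).
Need 4 stops darker from the ISO: 3200 → 1600 → 800 → 400 → 200.

ISO 200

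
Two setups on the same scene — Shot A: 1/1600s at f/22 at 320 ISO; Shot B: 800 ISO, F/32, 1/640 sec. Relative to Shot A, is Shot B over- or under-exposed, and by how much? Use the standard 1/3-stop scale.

1 2/3 stops brighter

Aperture: f/22 → f/25 → f/29 → f/32 — 1 stop stopped down (darker).
Shutter speed: 1/1600 → 1/1250 → 1/1000 → 1/800 → 1/640 — 1 1/3 stops longer (brighter).
ISO: 320 → 400 → 500 → 640 → 800 — 1 1/3 stops higher (brighter).
Net: −1 +1 1/3 +1 1/3 = +1 2/3 stops.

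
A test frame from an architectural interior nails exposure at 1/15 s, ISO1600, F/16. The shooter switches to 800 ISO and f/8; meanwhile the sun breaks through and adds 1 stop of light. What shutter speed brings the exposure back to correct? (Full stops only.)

1/60s

Scene light: 1 stop brighter.
ISO: 1600 → 800 — 1 stop lower (darker).
Aperture: f/16 → f/11 → f/8 — 2 stops larger aperture (brighter).
Net so far: 2 stops brighter. Shutter speed: 1/15 → 1/30 → 1/60.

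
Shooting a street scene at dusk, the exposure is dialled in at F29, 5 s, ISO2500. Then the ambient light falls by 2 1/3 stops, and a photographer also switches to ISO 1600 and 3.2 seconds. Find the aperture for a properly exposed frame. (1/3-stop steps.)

Scene light: 2 1/3 stops darker.
ISO: 2500 → 2000 → 1600 — 2/3 stop dropped (darker).
Shutter speed: 5 → 4 → 3.2 — 2/3 stop faster (darker).
Net so far: 3 2/3 stops darker. Aperture: f/29 → f/25 → f/22 → f/20 → f/18 → f/16 → f/14 → f/13 → f/11 → f/10 → f/9 → f/8.

f/8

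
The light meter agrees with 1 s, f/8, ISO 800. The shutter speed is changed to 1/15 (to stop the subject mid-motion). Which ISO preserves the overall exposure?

ISO 12800

Shutter speed: 1 → 1/2 → 1/4 → 1/8 → 1/15 — 4 stops faster (darker).
Need 4 stops brighter from the ISO: 800 → 1600 → 3200 → 6400 → 12800.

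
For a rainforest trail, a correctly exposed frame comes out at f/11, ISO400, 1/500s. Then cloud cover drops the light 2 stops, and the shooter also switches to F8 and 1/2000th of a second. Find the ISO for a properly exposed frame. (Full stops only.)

ISO 3200

Scene light: 2 stops darker.
Aperture: f/11 → f/8 — 1 stop opened up (brighter).
Shutter speed: 1/500 → 1/1000 → 1/2000 — 2 stops shorter (darker).
Net so far: 3 stops darker. ISO: 400 → 800 → 1600 → 3200.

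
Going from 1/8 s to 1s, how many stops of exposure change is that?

3 stops

1/8 → 1/4 → 1/2 → 1 — count the steps: 3 stops.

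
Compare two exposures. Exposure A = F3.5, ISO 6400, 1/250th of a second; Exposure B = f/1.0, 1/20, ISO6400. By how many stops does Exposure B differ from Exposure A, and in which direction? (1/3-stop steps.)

Aperture: f/3.5 → f/3.2 → f/2.8 → f/2.5 → f/2.2 → f/2 → f/1.8 → f/1.6 → f/1.4 → f/1.2 → f/1.1 → f/1.0 — 3 2/3 stops opened up (brighter).
Shutter speed: 1/250 → 1/200 → 1/160 → 1/125 → 1/100 → 1/80 → 1/60 → 1/50 → 1/40 → 1/30 → 1/25 → 1/20 — 3 2/3 stops longer (brighter).
ISO: unchanged.
Net: +3 2/3 +3 2/3 = +7 1/3 stops.

7 1/3 stops brighter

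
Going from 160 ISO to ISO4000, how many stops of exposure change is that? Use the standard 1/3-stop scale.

4 2/3 stops

160 → 200 → 250 → 320 → 400 → 500 → 640 → 800 → 1000 → 1250 → 1600 → 2000 → 2500 → 3200 → 4000 — count the steps: 14 third-stops = 4 2/3 stops.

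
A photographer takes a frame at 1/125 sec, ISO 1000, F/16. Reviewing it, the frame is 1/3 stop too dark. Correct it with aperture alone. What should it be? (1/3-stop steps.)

Underexposed by 1/3 stop → need 1/3 stop brighter.
Aperture: f/16 → f/14.

f/14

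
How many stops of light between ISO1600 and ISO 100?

4 stops

1600 → 800 → 400 → 200 → 100 — count the steps: 4 stops.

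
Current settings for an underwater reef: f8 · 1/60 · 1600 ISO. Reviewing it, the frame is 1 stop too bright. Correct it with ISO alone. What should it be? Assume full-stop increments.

Overexposed by 1 stop → need 1 stop darker.
ISO: 1600 → 800.

ISO 800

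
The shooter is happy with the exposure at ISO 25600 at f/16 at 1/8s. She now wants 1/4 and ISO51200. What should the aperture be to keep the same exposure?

Shutter speed: 1/8 → 1/4 — 1 stop longer (brighter).
ISO: 25600 → 51200 — 1 stop raised (brighter).
Net change so far: 2 stops brighter. Offset with the aperture: f/16 → f/22 → f/32.

f/32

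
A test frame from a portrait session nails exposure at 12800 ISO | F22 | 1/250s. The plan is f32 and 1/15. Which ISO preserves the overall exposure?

Aperture: f/22 → f/32 — 1 stop narrower (darker).
Shutter speed: 1/250 → 1/125 → 1/60 → 1/30 → 1/15 — 4 stops longer (brighter).
Net change so far: 3 stops brighter. Offset with the ISO: 12800 → 6400 → 3200 → 1600.

ISO 1600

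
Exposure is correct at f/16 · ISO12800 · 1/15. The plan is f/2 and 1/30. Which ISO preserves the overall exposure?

ISO 400

Aperture: f/16 → f/11 → f/8 → f/5.6 → f/4 → f/2.8 → f/2 — 6 stops wider (brighter).
Shutter speed: 1/15 → 1/30 — 1 stop shorter (darker).
Net change so far: 5 stops brighter. Offset with the ISO: 12800 → 6400 → 3200 → 1600 → 800 → 400.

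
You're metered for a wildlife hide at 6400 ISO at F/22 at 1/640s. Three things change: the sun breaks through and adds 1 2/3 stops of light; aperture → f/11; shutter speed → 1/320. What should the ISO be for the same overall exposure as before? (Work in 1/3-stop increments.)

ISO 250

Scene light: 1 2/3 stops brighter.
Aperture: f/22 → f/20 → f/18 → f/16 → f/14 → f/13 → f/11 — 2 stops wider (brighter).
Shutter speed: 1/640 → 1/500 → 1/400 → 1/320 — 1 stop longer (brighter).
Net so far: 4 2/3 stops brighter. ISO: 6400 → 5000 → 4000 → 3200 → 2500 → 2000 → 1600 → 1250 → 1000 → 800 → 640 → 500 → 400 → 320 → 250.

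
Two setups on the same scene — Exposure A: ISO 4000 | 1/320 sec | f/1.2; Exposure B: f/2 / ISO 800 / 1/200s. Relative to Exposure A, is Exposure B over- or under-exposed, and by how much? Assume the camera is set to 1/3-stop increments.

Aperture: f/1.2 → f/1.4 → f/1.6 → f/1.8 → f/2 — 1 1/3 stops narrower (darker).
Shutter speed: 1/320 → 1/250 → 1/200 — 2/3 stop longer (brighter).
ISO: 4000 → 3200 → 2500 → 2000 → 1600 → 1250 → 1000 → 800 — 2 1/3 stops dropped (darker).
Net: −1 1/3 +2/3 −2 1/3 = −3 stops.

3 stops darker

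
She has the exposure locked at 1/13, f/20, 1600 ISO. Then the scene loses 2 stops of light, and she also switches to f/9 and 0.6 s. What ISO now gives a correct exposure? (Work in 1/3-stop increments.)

ISO 160

Scene light: 2 stops darker.
Aperture: f/20 → f/18 → f/16 → f/14 → f/13 → f/11 → f/10 → f/9 — 2 1/3 stops wider (brighter).
Shutter speed: 1/13 → 1/10 → 1/8 → 1/6 → 1/5 → 1/4 → 0.3 → 0.4 → 0.5 → 0.6 — 3 stops slower (brighter).
Net so far: 3 1/3 stops brighter. ISO: 1600 → 1250 → 1000 → 800 → 640 → 500 → 400 → 320 → 250 → 200 → 160.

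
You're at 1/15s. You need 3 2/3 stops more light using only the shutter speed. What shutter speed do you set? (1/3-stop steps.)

0.8 s

Shutter speed: 1/15 → 1/13 → 1/10 → 1/8 → 1/6 → 1/5 → 1/4 → 0.3 → 0.4 → 0.5 → 0.6 → 0.8 — 3 2/3 stops slower (brighter).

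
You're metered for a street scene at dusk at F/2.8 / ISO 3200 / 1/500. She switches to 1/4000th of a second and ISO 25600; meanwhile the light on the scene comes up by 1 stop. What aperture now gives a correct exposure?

Scene light: 1 stop brighter.
Shutter speed: 1/500 → 1/1000 → 1/2000 → 1/4000 — 3 stops faster (darker).
ISO: 3200 → 6400 → 12800 → 25600 — 3 stops raised (brighter).
Net so far: 1 stop brighter. Aperture: f/2.8 → f/4.

f/4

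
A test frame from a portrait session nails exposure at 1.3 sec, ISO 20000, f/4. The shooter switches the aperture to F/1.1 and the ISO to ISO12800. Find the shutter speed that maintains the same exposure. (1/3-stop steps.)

Aperture: f/4 → f/3.5 → f/3.2 → f/2.8 → f/2.5 → f/2.2 → f/2 → f/1.8 → f/1.6 → f/1.4 → f/1.2 → f/1.1 — 3 2/3 stops opened up (brighter).
ISO: 20000 → 16000 → 12800 — 2/3 stop dropped (darker).
Net change so far: 3 stops brighter. Offset with the shutter speed: 1.3 → 1 → 0.8 → 0.6 → 0.5 → 0.4 → 0.3 → 1/4 → 1/5 → 1/6.

1/6s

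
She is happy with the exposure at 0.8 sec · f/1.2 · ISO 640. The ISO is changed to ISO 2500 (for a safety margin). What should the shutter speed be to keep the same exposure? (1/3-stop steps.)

1/5s

ISO: 640 → 800 → 1000 → 1250 → 1600 → 2000 → 2500 — 2 stops raised (brighter).
Need 2 stops darker from the shutter speed: 0.8 → 0.6 → 0.5 → 0.4 → 0.3 → 1/4 → 1/5.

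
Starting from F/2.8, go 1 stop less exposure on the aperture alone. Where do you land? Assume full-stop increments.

f/4

Aperture: f/2.8 → f/4 — 1 stop smaller aperture (darker).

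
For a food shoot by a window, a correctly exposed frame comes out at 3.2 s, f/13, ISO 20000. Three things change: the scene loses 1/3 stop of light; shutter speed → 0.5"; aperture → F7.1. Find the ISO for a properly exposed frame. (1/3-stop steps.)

Scene light: 1/3 stop darker.
Shutter speed: 3.2 → 2.5 → 2 → 1.6 → 1.3 → 1 → 0.8 → 0.6 → 0.5 — 2 2/3 stops faster (darker).
Aperture: f/13 → f/11 → f/10 → f/9 → f/8 → f/7.1 — 1 2/3 stops opened up (brighter).
Net so far: 1 1/3 stops darker. ISO: 20000 → 25600 → 32000 → 40000 → 51200.

ISO 51200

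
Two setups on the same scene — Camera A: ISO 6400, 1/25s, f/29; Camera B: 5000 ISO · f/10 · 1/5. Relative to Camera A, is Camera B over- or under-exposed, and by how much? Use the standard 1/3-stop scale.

5 stops brighter

Aperture: f/29 → f/25 → f/22 → f/20 → f/18 → f/16 → f/14 → f/13 → f/11 → f/10 — 3 stops wider (brighter).
Shutter speed: 1/25 → 1/20 → 1/15 → 1/13 → 1/10 → 1/8 → 1/6 → 1/5 — 2 1/3 stops slower (brighter).
ISO: 6400 → 5000 — 1/3 stop lower (darker).
Net: +3 +2 1/3 −1/3 = +5 stops.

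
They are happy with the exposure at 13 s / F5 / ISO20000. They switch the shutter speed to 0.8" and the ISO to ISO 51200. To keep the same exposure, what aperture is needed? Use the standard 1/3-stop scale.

Shutter speed: 13 → 10 → 8 → 6 → 5 → 4 → 3.2 → 2.5 → 2 → 1.6 → 1.3 → 1 → 0.8 — 4 stops shorter (darker).
ISO: 20000 → 25600 → 32000 → 40000 → 51200 — 1 1/3 stops higher (brighter).
Net change so far: 2 2/3 stops darker. Offset with the aperture: f/5 → f/4.5 → f/4 → f/3.5 → f/3.2 → f/2.8 → f/2.5 → f/2.2 → f/2.

f/2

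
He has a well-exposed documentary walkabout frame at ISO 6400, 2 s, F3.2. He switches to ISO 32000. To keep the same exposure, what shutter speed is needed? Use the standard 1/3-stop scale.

0.4 s

ISO: 6400 → 8000 → 10000 → 12800 → 16000 → 20000 → 25600 → 32000 — 2 1/3 stops higher (brighter).
Need 2 1/3 stops darker from the shutter speed: 2 → 1.6 → 1.3 → 1 → 0.8 → 0.6 → 0.5 → 0.4.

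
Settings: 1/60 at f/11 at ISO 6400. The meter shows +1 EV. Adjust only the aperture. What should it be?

Overexposed by 1 stop → need 1 stop darker.
Aperture: f/11 → f/16.

f/16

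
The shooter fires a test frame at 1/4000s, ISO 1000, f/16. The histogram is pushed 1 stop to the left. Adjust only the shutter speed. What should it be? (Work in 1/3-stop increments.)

1/2000s

Underexposed by 1 stop → need 1 stop brighter.
Shutter speed: 1/4000 → 1/3200 → 1/2500 → 1/2000.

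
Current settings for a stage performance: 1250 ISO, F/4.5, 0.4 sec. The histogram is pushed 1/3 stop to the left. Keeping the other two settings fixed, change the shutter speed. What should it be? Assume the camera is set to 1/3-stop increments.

Underexposed by 1/3 stop → need 1/3 stop brighter.
Shutter speed: 0.4 → 0.5.

0.5 s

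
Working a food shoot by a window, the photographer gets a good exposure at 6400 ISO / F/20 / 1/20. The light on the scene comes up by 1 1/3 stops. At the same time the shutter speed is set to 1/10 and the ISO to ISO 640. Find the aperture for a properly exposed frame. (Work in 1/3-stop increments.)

f/14

Scene light: 1 1/3 stops brighter.
Shutter speed: 1/20 → 1/15 → 1/13 → 1/10 — 1 stop longer (brighter).
ISO: 6400 → 5000 → 4000 → 3200 → 2500 → 2000 → 1600 → 1250 → 1000 → 800 → 640 — 3 1/3 stops lower (darker).
Net so far: 1 stop darker. Aperture: f/20 → f/18 → f/16 → f/14.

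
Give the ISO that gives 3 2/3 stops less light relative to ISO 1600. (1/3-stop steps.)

ISO 125

ISO: 1600 → 1250 → 1000 → 800 → 640 → 500 → 400 → 320 → 250 → 200 → 160 → 125 — 3 2/3 stops lower (darker).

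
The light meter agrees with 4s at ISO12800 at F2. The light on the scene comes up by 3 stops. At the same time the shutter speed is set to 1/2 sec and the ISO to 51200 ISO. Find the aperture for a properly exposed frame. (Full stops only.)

Scene light: 3 stops brighter.
Shutter speed: 4 → 2 → 1 → 1/2 — 3 stops faster (darker).
ISO: 12800 → 25600 → 51200 — 2 stops higher (brighter).
Net so far: 2 stops brighter. Aperture: f/2 → f/2.8 → f/4.

f/4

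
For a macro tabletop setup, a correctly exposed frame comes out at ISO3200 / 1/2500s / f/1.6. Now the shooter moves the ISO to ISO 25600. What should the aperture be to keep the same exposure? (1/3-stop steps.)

f/4.5

ISO: 3200 → 4000 → 5000 → 6400 → 8000 → 10000 → 12800 → 16000 → 20000 → 25600 — 3 stops raised (brighter).
Need 3 stops darker from the aperture: f/1.6 → f/1.8 → f/2 → f/2.2 → f/2.5 → f/2.8 → f/3.2 → f/3.5 → f/4 → f/4.5.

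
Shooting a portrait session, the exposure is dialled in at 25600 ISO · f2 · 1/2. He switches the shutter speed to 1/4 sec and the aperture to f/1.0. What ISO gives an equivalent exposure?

ISO 12800

Shutter speed: 1/2 → 1/4 — 1 stop faster (darker).
Aperture: f/2 → f/1.4 → f/1.0 — 2 stops larger aperture (brighter).
Net change so far: 1 stop brighter. Offset with the ISO: 25600 → 12800.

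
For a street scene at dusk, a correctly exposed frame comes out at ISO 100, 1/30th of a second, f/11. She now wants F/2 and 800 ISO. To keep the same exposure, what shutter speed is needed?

Aperture: f/11 → f/8 → f/5.6 → f/4 → f/2.8 → f/2 — 5 stops larger aperture (brighter).
ISO: 100 → 200 → 400 → 800 — 3 stops raised (brighter).
Net change so far: 8 stops brighter. Offset with the shutter speed: 1/30 → 1/60 → 1/125 → 1/250 → 1/500 → 1/1000 → 1/2000 → 1/4000 → 1/8000.

1/8000s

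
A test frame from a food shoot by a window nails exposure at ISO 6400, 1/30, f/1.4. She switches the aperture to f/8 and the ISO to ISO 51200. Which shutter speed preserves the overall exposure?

Aperture: f/1.4 → f/2 → f/2.8 → f/4 → f/5.6 → f/8 — 5 stops smaller aperture (darker).
ISO: 6400 → 12800 → 25600 → 51200 — 3 stops raised (brighter).
Net change so far: 2 stops darker. Offset with the shutter speed: 1/30 → 1/15 → 1/8.

1/8s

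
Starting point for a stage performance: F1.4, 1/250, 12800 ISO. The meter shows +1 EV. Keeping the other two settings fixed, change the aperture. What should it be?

f/2

Overexposed by 1 stop → need 1 stop darker.
Aperture: f/1.4 → f/2.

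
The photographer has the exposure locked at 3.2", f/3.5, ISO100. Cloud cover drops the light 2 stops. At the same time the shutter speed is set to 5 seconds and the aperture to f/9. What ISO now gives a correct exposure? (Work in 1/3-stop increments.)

ISO 1600

Scene light: 2 stops darker.
Shutter speed: 3.2 → 4 → 5 — 2/3 stop longer (brighter).
Aperture: f/3.5 → f/4 → f/4.5 → f/5 → f/5.6 → f/6.3 → f/7.1 → f/8 → f/9 — 2 2/3 stops narrower (darker).
Net so far: 4 stops darker. ISO: 100 → 125 → 160 → 200 → 250 → 320 → 400 → 500 → 640 → 800 → 1000 → 1250 → 1600.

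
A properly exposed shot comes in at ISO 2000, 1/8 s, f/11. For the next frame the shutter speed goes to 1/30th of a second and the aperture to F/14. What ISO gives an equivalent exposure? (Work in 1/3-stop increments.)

Shutter speed: 1/8 → 1/10 → 1/13 → 1/15 → 1/20 → 1/25 → 1/30 — 2 stops faster (darker).
Aperture: f/11 → f/13 → f/14 — 2/3 stop stopped down (darker).
Net change so far: 2 2/3 stops darker. Offset with the ISO: 2000 → 2500 → 3200 → 4000 → 5000 → 6400 → 8000 → 10000 → 12800.

ISO 12800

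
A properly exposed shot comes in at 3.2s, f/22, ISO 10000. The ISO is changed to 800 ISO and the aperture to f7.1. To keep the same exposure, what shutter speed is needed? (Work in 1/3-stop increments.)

4 s

ISO: 10000 → 8000 → 6400 → 5000 → 4000 → 3200 → 2500 → 2000 → 1600 → 1250 → 1000 → 800 — 3 2/3 stops lower (darker).
Aperture: f/22 → f/20 → f/18 → f/16 → f/14 → f/13 → f/11 → f/10 → f/9 → f/8 → f/7.1 — 3 1/3 stops opened up (brighter).
Net change so far: 1/3 stop darker. Offset with the shutter speed: 3.2 → 4.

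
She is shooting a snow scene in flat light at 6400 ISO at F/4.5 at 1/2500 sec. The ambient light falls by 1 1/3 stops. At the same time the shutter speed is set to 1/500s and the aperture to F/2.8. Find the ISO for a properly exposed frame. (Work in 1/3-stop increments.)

Scene light: 1 1/3 stops darker.
Shutter speed: 1/2500 → 1/2000 → 1/1600 → 1/1250 → 1/1000 → 1/800 → 1/640 → 1/500 — 2 1/3 stops longer (brighter).
Aperture: f/4.5 → f/4 → f/3.5 → f/3.2 → f/2.8 — 1 1/3 stops wider (brighter).
Net so far: 2 1/3 stops brighter. ISO: 6400 → 5000 → 4000 → 3200 → 2500 → 2000 → 1600 → 1250.

ISO 1250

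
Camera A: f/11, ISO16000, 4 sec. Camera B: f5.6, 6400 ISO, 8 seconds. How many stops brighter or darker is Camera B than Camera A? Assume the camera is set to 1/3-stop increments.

Aperture: f/11 → f/10 → f/9 → f/8 → f/7.1 → f/6.3 → f/5.6 — 2 stops opened up (brighter).
Shutter speed: 4 → 5 → 6 → 8 — 1 stop slower (brighter).
ISO: 16000 → 12800 → 10000 → 8000 → 6400 — 1 1/3 stops dropped (darker).
Net: +2 +1 −1 1/3 = +1 2/3 stops.

1 2/3 stops brighter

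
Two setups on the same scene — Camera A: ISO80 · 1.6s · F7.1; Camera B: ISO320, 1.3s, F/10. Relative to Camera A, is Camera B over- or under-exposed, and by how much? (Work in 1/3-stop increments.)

2/3 stop brighter

Aperture: f/7.1 → f/8 → f/9 → f/10 — 1 stop narrower (darker).
Shutter speed: 1.6 → 1.3 — 1/3 stop shorter (darker).
ISO: 80 → 100 → 125 → 160 → 200 → 250 → 320 — 2 stops raised (brighter).
Net: −1 −1/3 +2 = +2/3 stops.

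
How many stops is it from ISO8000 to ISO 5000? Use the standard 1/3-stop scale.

2/3 stop

8000 → 6400 → 5000 — count the steps: 2 third-stops = 2/3 stop.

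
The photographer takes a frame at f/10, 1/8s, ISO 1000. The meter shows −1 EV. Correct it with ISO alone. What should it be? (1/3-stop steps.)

ISO 2000

Underexposed by 1 stop → need 1 stop brighter.
ISO: 1000 → 1250 → 1600 → 2000.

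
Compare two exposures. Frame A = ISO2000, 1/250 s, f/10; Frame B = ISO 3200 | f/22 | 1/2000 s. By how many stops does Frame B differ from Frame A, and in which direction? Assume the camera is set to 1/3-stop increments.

Aperture: f/10 → f/11 → f/13 → f/14 → f/16 → f/18 → f/20 → f/22 — 2 1/3 stops smaller aperture (darker).
Shutter speed: 1/250 → 1/320 → 1/400 → 1/500 → 1/640 → 1/800 → 1/1000 → 1/1250 → 1/1600 → 1/2000 — 3 stops shorter (darker).
ISO: 2000 → 2500 → 3200 — 2/3 stop raised (brighter).
Net: −2 1/3 −3 +2/3 = −4 2/3 stops.

4 2/3 stops darker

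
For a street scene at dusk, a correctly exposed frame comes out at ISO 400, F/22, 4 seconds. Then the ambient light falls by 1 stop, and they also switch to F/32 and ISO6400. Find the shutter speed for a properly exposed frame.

Scene light: 1 stop darker.
Aperture: f/22 → f/32 — 1 stop stopped down (darker).
ISO: 400 → 800 → 1600 → 3200 → 6400 — 4 stops raised (brighter).
Net so far: 2 stops brighter. Shutter speed: 4 → 2 → 1.

1 s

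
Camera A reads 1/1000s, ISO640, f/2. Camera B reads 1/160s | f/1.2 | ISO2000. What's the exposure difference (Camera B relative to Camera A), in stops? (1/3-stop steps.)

5 2/3 stops brighter

Aperture: f/2 → f/1.8 → f/1.6 → f/1.4 → f/1.2 — 1 1/3 stops larger aperture (brighter).
Shutter speed: 1/1000 → 1/800 → 1/640 → 1/500 → 1/400 → 1/320 → 1/250 → 1/200 → 1/160 — 2 2/3 stops slower (brighter).
ISO: 640 → 800 → 1000 → 1250 → 1600 → 2000 — 1 2/3 stops raised (brighter).
Net: +1 1/3 +2 2/3 +1 2/3 = +5 2/3 stops.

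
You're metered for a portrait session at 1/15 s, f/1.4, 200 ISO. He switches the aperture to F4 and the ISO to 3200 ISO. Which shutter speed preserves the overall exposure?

Aperture: f/1.4 → f/2 → f/2.8 → f/4 — 3 stops narrower (darker).
ISO: 200 → 400 → 800 → 1600 → 3200 — 4 stops raised (brighter).
Net change so far: 1 stop brighter. Offset with the shutter speed: 1/15 → 1/30.

1/30s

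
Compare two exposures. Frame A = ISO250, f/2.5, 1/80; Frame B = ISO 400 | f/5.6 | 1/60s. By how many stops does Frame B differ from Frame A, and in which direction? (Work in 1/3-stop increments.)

Aperture: f/2.5 → f/2.8 → f/3.2 → f/3.5 → f/4 → f/4.5 → f/5 → f/5.6 — 2 1/3 stops smaller aperture (darker).
Shutter speed: 1/80 → 1/60 — 1/3 stop slower (brighter).
ISO: 250 → 320 → 400 — 2/3 stop raised (brighter).
Net: −2 1/3 +1/3 +2/3 = −1 1/3 stops.

1 1/3 stops darker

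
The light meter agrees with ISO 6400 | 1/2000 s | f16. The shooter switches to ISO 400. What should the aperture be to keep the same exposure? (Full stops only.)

ISO: 6400 → 3200 → 1600 → 800 → 400 — 4 stops lower (darker).
Need 4 stops brighter from the aperture: f/16 → f/11 → f/8 → f/5.6 → f/4.

f/4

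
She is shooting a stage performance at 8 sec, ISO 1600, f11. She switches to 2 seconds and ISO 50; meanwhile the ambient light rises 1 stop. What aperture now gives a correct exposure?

f/1.4

Scene light: 1 stop brighter.
Shutter speed: 8 → 4 → 2 — 2 stops faster (darker).
ISO: 1600 → 800 → 400 → 200 → 100 → 50 — 5 stops lower (darker).
Net so far: 6 stops darker. Aperture: f/11 → f/8 → f/5.6 → f/4 → f/2.8 → f/2 → f/1.4.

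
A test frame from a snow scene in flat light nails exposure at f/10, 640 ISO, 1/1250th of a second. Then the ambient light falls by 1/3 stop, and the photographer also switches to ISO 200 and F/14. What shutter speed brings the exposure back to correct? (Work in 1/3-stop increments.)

1/160s

Scene light: 1/3 stop darker.
ISO: 640 → 500 → 400 → 320 → 250 → 200 — 1 2/3 stops lower (darker).
Aperture: f/10 → f/11 → f/13 → f/14 — 1 stop narrower (darker).
Net so far: 3 stops darker. Shutter speed: 1/1250 → 1/1000 → 1/800 → 1/640 → 1/500 → 1/400 → 1/320 → 1/250 → 1/200 → 1/160.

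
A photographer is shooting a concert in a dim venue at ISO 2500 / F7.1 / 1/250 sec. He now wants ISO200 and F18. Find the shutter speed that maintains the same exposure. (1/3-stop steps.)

ISO: 2500 → 2000 → 1600 → 1250 → 1000 → 800 → 640 → 500 → 400 → 320 → 250 → 200 — 3 2/3 stops dropped (darker).
Aperture: f/7.1 → f/8 → f/9 → f/10 → f/11 → f/13 → f/14 → f/16 → f/18 — 2 2/3 stops smaller aperture (darker).
Net change so far: 6 1/3 stops darker. Offset with the shutter speed: 1/250 → 1/200 → 1/160 → 1/125 → 1/100 → 1/80 → 1/60 → 1/50 → 1/40 → 1/30 → 1/25 → 1/20 → 1/15 → 1/13 → 1/10 → 1/8 → 1/6 → 1/5 → 1/4 → 0.3.

0.3 s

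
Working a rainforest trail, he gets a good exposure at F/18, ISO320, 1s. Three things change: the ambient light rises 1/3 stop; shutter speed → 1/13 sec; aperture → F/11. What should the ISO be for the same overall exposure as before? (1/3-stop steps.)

ISO 1250

Scene light: 1/3 stop brighter.
Shutter speed: 1 → 0.8 → 0.6 → 0.5 → 0.4 → 0.3 → 1/4 → 1/5 → 1/6 → 1/8 → 1/10 → 1/13 — 3 2/3 stops faster (darker).
Aperture: f/18 → f/16 → f/14 → f/13 → f/11 — 1 1/3 stops larger aperture (brighter).
Net so far: 2 stops darker. ISO: 320 → 400 → 500 → 640 → 800 → 1000 → 1250.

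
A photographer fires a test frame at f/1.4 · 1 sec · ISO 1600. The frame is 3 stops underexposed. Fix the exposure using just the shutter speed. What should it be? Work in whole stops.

8 s

Underexposed by 3 stops → need 3 stops brighter.
Shutter speed: 1 → 2 → 4 → 8.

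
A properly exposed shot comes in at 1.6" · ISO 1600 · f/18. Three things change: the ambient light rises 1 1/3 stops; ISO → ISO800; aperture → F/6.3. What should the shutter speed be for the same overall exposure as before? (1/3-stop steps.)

Scene light: 1 1/3 stops brighter.
ISO: 1600 → 1250 → 1000 → 800 — 1 stop lower (darker).
Aperture: f/18 → f/16 → f/14 → f/13 → f/11 → f/10 → f/9 → f/8 → f/7.1 → f/6.3 — 3 stops larger aperture (brighter).
Net so far: 3 1/3 stops brighter. Shutter speed: 1.6 → 1.3 → 1 → 0.8 → 0.6 → 0.5 → 0.4 → 0.3 → 1/4 → 1/5 → 1/6.

1/6s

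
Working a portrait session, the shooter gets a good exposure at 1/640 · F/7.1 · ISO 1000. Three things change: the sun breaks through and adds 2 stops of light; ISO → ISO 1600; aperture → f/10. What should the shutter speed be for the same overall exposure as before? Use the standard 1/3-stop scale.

1/2000s

Scene light: 2 stops brighter.
ISO: 1000 → 1250 → 1600 — 2/3 stop raised (brighter).
Aperture: f/7.1 → f/8 → f/9 → f/10 — 1 stop stopped down (darker).
Net so far: 1 2/3 stops brighter. Shutter speed: 1/640 → 1/800 → 1/1000 → 1/1250 → 1/1600 → 1/2000.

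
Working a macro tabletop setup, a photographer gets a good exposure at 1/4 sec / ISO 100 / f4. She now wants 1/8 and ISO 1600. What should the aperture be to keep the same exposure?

f/11

Shutter speed: 1/4 → 1/8 — 1 stop faster (darker).
ISO: 100 → 200 → 400 → 800 → 1600 — 4 stops higher (brighter).
Net change so far: 3 stops brighter. Offset with the aperture: f/4 → f/5.6 → f/8 → f/11.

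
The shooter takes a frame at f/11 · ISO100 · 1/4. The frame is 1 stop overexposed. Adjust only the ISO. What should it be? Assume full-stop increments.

ISO 50

Overexposed by 1 stop → need 1 stop darker.
ISO: 100 → 50.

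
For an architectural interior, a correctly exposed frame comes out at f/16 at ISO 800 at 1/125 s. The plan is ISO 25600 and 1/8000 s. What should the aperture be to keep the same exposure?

ISO: 800 → 1600 → 3200 → 6400 → 12800 → 25600 — 5 stops raised (brighter).
Shutter speed: 1/125 → 1/250 → 1/500 → 1/1000 → 1/2000 → 1/4000 → 1/8000 — 6 stops shorter (darker).
Net change so far: 1 stop darker. Offset with the aperture: f/16 → f/11.

f/11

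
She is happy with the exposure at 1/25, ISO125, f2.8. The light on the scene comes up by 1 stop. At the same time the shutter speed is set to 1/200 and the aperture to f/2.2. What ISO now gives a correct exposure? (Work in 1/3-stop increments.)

ISO 320

Scene light: 1 stop brighter.
Shutter speed: 1/25 → 1/30 → 1/40 → 1/50 → 1/60 → 1/80 → 1/100 → 1/125 → 1/160 → 1/200 — 3 stops shorter (darker).
Aperture: f/2.8 → f/2.5 → f/2.2 — 2/3 stop larger aperture (brighter).
Net so far: 1 1/3 stops darker. ISO: 125 → 160 → 200 → 250 → 320.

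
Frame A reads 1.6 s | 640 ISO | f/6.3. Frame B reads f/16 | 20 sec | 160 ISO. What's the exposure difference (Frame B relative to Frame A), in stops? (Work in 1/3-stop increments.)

Aperture: f/6.3 → f/7.1 → f/8 → f/9 → f/10 → f/11 → f/13 → f/14 → f/16 — 2 2/3 stops smaller aperture (darker).
Shutter speed: 1.6 → 2 → 2.5 → 3.2 → 4 → 5 → 6 → 8 → 10 → 13 → 15 → 20 — 3 2/3 stops slower (brighter).
ISO: 640 → 500 → 400 → 320 → 250 → 200 → 160 — 2 stops dropped (darker).
Net: −2 2/3 +3 2/3 −2 = −1 stop.

1 stop darker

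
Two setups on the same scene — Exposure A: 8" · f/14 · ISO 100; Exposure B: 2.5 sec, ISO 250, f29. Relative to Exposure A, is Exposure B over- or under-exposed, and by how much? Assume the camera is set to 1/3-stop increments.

Aperture: f/14 → f/16 → f/18 → f/20 → f/22 → f/25 → f/29 — 2 stops stopped down (darker).
Shutter speed: 8 → 6 → 5 → 4 → 3.2 → 2.5 — 1 2/3 stops shorter (darker).
ISO: 100 → 125 → 160 → 200 → 250 — 1 1/3 stops raised (brighter).
Net: −2 −1 2/3 +1 1/3 = −2 1/3 stops.

2 1/3 stops darker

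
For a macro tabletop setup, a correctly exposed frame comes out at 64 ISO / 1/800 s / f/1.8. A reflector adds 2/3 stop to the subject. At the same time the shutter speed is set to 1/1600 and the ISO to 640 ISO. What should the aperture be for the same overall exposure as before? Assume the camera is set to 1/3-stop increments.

Scene light: 2/3 stop brighter.
Shutter speed: 1/800 → 1/1000 → 1/1250 → 1/1600 — 1 stop shorter (darker).
ISO: 64 → 80 → 100 → 125 → 160 → 200 → 250 → 320 → 400 → 500 → 640 — 3 1/3 stops higher (brighter).
Net so far: 3 stops brighter. Aperture: f/1.8 → f/2 → f/2.2 → f/2.5 → f/2.8 → f/3.2 → f/3.5 → f/4 → f/4.5 → f/5.

f/5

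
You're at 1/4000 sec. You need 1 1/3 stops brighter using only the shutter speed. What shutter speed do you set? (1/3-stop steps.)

Shutter speed: 1/4000 → 1/3200 → 1/2500 → 1/2000 → 1/1600 — 1 1/3 stops longer (brighter).

1/1600s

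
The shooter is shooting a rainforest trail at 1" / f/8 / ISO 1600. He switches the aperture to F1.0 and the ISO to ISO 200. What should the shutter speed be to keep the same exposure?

Aperture: f/8 → f/5.6 → f/4 → f/2.8 → f/2 → f/1.4 → f/1.0 — 6 stops opened up (brighter).
ISO: 1600 → 800 → 400 → 200 — 3 stops lower (darker).
Net change so far: 3 stops brighter. Offset with the shutter speed: 1 → 1/2 → 1/4 → 1/8.

1/8s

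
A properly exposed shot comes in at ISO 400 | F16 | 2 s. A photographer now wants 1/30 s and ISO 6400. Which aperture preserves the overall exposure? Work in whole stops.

Shutter speed: 2 → 1 → 1/2 → 1/4 → 1/8 → 1/15 → 1/30 — 6 stops faster (darker).
ISO: 400 → 800 → 1600 → 3200 → 6400 — 4 stops raised (brighter).
Net change so far: 2 stops darker. Offset with the aperture: f/16 → f/11 → f/8.

f/8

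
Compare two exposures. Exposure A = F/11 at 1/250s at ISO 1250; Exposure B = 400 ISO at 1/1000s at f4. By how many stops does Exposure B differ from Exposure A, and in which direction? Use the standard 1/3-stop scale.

Aperture: f/11 → f/10 → f/9 → f/8 → f/7.1 → f/6.3 → f/5.6 → f/5 → f/4.5 → f/4 — 3 stops larger aperture (brighter).
Shutter speed: 1/250 → 1/320 → 1/400 → 1/500 → 1/640 → 1/800 → 1/1000 — 2 stops faster (darker).
ISO: 1250 → 1000 → 800 → 640 → 500 → 400 — 1 2/3 stops lower (darker).
Net: +3 −2 −1 2/3 = −2/3 stops.

2/3 stop darker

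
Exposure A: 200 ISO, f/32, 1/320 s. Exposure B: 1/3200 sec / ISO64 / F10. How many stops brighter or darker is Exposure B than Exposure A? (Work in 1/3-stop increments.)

Aperture: f/32 → f/29 → f/25 → f/22 → f/20 → f/18 → f/16 → f/14 → f/13 → f/11 → f/10 — 3 1/3 stops larger aperture (brighter).
Shutter speed: 1/320 → 1/400 → 1/500 → 1/640 → 1/800 → 1/1000 → 1/1250 → 1/1600 → 1/2000 → 1/2500 → 1/3200 — 3 1/3 stops shorter (darker).
ISO: 200 → 160 → 125 → 100 → 80 → 64 — 1 2/3 stops lower (darker).
Net: +3 1/3 −3 1/3 −1 2/3 = −1 2/3 stops.

1 2/3 stops darker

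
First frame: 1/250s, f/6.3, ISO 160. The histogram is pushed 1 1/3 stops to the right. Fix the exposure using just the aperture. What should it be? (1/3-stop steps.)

f/10

Overexposed by 1 1/3 stops → need 1 1/3 stops darker.
Aperture: f/6.3 → f/7.1 → f/8 → f/9 → f/10.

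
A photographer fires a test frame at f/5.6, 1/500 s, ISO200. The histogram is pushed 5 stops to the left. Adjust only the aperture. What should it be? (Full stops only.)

Underexposed by 5 stops → need 5 stops brighter.
Aperture: f/5.6 → f/4 → f/2.8 → f/2 → f/1.4 → f/1.0.

f/1.0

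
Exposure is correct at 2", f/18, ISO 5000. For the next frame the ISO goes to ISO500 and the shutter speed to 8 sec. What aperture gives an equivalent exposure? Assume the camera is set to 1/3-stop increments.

ISO: 5000 → 4000 → 3200 → 2500 → 2000 → 1600 → 1250 → 1000 → 800 → 640 → 500 — 3 1/3 stops dropped (darker).
Shutter speed: 2 → 2.5 → 3.2 → 4 → 5 → 6 → 8 — 2 stops longer (brighter).
Net change so far: 1 1/3 stops darker. Offset with the aperture: f/18 → f/16 → f/14 → f/13 → f/11.

f/11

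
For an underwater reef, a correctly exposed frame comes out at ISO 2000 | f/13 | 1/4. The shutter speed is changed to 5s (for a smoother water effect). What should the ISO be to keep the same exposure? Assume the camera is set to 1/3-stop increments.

ISO 100

Shutter speed: 1/4 → 0.3 → 0.4 → 0.5 → 0.6 → 0.8 → 1 → 1.3 → 1.6 → 2 → 2.5 → 3.2 → 4 → 5 — 4 1/3 stops slower (brighter).
Need 4 1/3 stops darker from the ISO: 2000 → 1600 → 1250 → 1000 → 800 → 640 → 500 → 400 → 320 → 250 → 200 → 160 → 125 → 100.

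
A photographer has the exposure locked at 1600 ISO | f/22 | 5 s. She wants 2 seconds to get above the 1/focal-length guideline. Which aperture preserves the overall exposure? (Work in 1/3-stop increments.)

Shutter speed: 5 → 4 → 3.2 → 2.5 → 2 — 1 1/3 stops faster (darker).
Need 1 1/3 stops brighter from the aperture: f/22 → f/20 → f/18 → f/16 → f/14.

f/14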